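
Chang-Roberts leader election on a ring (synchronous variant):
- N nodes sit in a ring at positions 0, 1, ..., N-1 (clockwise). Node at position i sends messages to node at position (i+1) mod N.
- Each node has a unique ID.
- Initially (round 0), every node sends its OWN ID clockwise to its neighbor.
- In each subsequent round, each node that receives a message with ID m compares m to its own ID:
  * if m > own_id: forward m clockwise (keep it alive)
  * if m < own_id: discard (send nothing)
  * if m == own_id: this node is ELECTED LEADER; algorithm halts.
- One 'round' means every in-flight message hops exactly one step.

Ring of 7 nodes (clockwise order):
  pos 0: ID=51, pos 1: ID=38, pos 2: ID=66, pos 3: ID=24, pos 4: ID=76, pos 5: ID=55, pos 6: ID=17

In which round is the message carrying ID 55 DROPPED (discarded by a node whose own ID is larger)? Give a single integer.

Round 1: pos1(id38) recv 51: fwd; pos2(id66) recv 38: drop; pos3(id24) recv 66: fwd; pos4(id76) recv 24: drop; pos5(id55) recv 76: fwd; pos6(id17) recv 55: fwd; pos0(id51) recv 17: drop
Round 2: pos2(id66) recv 51: drop; pos4(id76) recv 66: drop; pos6(id17) recv 76: fwd; pos0(id51) recv 55: fwd
Round 3: pos0(id51) recv 76: fwd; pos1(id38) recv 55: fwd
Round 4: pos1(id38) recv 76: fwd; pos2(id66) recv 55: drop
Round 5: pos2(id66) recv 76: fwd
Round 6: pos3(id24) recv 76: fwd
Round 7: pos4(id76) recv 76: ELECTED
Message ID 55 originates at pos 5; dropped at pos 2 in round 4

Answer: 4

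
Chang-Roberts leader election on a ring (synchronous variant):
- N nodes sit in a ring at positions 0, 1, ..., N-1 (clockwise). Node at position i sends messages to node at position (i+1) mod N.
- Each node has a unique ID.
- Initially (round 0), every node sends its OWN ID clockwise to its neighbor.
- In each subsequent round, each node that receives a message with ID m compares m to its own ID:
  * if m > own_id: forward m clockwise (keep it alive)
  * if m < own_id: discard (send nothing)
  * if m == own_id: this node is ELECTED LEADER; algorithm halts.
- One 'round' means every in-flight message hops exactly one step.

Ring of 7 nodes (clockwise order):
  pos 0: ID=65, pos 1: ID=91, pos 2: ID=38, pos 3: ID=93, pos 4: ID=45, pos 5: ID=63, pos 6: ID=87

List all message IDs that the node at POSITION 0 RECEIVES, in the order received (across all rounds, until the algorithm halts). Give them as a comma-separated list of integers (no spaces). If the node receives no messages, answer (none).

Answer: 87,93

Derivation:
Round 1: pos1(id91) recv 65: drop; pos2(id38) recv 91: fwd; pos3(id93) recv 38: drop; pos4(id45) recv 93: fwd; pos5(id63) recv 45: drop; pos6(id87) recv 63: drop; pos0(id65) recv 87: fwd
Round 2: pos3(id93) recv 91: drop; pos5(id63) recv 93: fwd; pos1(id91) recv 87: drop
Round 3: pos6(id87) recv 93: fwd
Round 4: pos0(id65) recv 93: fwd
Round 5: pos1(id91) recv 93: fwd
Round 6: pos2(id38) recv 93: fwd
Round 7: pos3(id93) recv 93: ELECTED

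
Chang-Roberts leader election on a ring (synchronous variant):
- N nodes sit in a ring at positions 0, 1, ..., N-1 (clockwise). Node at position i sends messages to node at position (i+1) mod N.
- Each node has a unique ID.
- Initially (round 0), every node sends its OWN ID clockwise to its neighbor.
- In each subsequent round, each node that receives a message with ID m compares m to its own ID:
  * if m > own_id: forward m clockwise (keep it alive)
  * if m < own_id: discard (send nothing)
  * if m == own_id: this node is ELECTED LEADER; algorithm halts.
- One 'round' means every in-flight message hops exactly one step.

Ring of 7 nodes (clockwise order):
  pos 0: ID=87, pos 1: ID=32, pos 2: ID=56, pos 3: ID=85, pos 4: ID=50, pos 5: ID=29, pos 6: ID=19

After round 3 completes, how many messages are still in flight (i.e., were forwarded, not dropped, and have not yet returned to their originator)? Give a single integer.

Round 1: pos1(id32) recv 87: fwd; pos2(id56) recv 32: drop; pos3(id85) recv 56: drop; pos4(id50) recv 85: fwd; pos5(id29) recv 50: fwd; pos6(id19) recv 29: fwd; pos0(id87) recv 19: drop
Round 2: pos2(id56) recv 87: fwd; pos5(id29) recv 85: fwd; pos6(id19) recv 50: fwd; pos0(id87) recv 29: drop
Round 3: pos3(id85) recv 87: fwd; pos6(id19) recv 85: fwd; pos0(id87) recv 50: drop
After round 3: 2 messages still in flight

Answer: 2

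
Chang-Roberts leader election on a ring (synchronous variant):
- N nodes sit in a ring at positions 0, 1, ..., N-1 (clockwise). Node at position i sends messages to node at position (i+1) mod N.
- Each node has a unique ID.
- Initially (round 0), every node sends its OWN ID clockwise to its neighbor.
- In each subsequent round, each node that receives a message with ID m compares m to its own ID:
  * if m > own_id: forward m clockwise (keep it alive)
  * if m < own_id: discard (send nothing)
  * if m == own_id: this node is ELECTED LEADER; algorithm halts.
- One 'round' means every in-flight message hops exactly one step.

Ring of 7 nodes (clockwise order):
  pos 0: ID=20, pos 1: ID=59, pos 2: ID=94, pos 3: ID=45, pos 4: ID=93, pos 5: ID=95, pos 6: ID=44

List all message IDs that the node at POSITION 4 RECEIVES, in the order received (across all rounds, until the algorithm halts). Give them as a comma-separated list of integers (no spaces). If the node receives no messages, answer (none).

Round 1: pos1(id59) recv 20: drop; pos2(id94) recv 59: drop; pos3(id45) recv 94: fwd; pos4(id93) recv 45: drop; pos5(id95) recv 93: drop; pos6(id44) recv 95: fwd; pos0(id20) recv 44: fwd
Round 2: pos4(id93) recv 94: fwd; pos0(id20) recv 95: fwd; pos1(id59) recv 44: drop
Round 3: pos5(id95) recv 94: drop; pos1(id59) recv 95: fwd
Round 4: pos2(id94) recv 95: fwd
Round 5: pos3(id45) recv 95: fwd
Round 6: pos4(id93) recv 95: fwd
Round 7: pos5(id95) recv 95: ELECTED

Answer: 45,94,95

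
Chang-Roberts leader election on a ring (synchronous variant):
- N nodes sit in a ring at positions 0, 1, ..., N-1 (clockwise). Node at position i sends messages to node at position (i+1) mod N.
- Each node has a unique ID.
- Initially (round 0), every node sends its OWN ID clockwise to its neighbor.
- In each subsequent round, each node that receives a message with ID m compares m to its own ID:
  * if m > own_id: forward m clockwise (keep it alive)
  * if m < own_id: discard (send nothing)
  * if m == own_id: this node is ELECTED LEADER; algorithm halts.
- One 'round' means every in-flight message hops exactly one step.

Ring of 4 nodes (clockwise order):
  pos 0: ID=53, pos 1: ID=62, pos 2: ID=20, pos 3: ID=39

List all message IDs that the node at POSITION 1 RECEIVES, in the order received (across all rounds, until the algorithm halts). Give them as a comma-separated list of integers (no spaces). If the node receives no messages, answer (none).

Round 1: pos1(id62) recv 53: drop; pos2(id20) recv 62: fwd; pos3(id39) recv 20: drop; pos0(id53) recv 39: drop
Round 2: pos3(id39) recv 62: fwd
Round 3: pos0(id53) recv 62: fwd
Round 4: pos1(id62) recv 62: ELECTED

Answer: 53,62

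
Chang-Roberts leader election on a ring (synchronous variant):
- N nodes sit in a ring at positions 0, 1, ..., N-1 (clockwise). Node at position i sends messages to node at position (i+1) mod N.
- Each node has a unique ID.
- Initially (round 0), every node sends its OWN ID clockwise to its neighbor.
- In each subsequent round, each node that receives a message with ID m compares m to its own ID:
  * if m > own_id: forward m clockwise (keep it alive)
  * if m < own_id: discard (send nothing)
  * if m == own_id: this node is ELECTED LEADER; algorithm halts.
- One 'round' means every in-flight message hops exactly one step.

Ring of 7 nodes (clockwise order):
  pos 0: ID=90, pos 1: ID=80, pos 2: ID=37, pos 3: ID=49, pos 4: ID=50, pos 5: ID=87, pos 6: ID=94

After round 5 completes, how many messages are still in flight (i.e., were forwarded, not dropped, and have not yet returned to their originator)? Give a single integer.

Answer: 2

Derivation:
Round 1: pos1(id80) recv 90: fwd; pos2(id37) recv 80: fwd; pos3(id49) recv 37: drop; pos4(id50) recv 49: drop; pos5(id87) recv 50: drop; pos6(id94) recv 87: drop; pos0(id90) recv 94: fwd
Round 2: pos2(id37) recv 90: fwd; pos3(id49) recv 80: fwd; pos1(id80) recv 94: fwd
Round 3: pos3(id49) recv 90: fwd; pos4(id50) recv 80: fwd; pos2(id37) recv 94: fwd
Round 4: pos4(id50) recv 90: fwd; pos5(id87) recv 80: drop; pos3(id49) recv 94: fwd
Round 5: pos5(id87) recv 90: fwd; pos4(id50) recv 94: fwd
After round 5: 2 messages still in flight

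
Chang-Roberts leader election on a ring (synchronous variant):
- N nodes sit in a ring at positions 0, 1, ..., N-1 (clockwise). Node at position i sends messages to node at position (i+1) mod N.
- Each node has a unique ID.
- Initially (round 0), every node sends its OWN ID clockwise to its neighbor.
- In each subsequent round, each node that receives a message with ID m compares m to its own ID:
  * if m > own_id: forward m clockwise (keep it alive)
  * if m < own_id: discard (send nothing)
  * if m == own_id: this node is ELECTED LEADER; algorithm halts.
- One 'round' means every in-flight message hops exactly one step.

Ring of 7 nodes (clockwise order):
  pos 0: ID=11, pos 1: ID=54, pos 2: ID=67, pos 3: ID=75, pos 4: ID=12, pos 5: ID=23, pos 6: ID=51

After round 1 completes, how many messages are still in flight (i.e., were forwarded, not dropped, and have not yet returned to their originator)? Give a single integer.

Answer: 2

Derivation:
Round 1: pos1(id54) recv 11: drop; pos2(id67) recv 54: drop; pos3(id75) recv 67: drop; pos4(id12) recv 75: fwd; pos5(id23) recv 12: drop; pos6(id51) recv 23: drop; pos0(id11) recv 51: fwd
After round 1: 2 messages still in flight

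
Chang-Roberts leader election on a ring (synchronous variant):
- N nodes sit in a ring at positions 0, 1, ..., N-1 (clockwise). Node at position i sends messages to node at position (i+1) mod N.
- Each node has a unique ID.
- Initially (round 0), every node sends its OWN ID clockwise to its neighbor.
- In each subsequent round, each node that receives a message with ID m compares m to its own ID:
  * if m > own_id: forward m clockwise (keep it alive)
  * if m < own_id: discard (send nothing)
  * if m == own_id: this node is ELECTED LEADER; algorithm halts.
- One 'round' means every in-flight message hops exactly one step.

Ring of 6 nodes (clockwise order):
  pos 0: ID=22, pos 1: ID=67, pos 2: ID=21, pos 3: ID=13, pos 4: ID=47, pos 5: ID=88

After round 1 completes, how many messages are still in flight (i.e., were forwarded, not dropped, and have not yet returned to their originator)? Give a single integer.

Round 1: pos1(id67) recv 22: drop; pos2(id21) recv 67: fwd; pos3(id13) recv 21: fwd; pos4(id47) recv 13: drop; pos5(id88) recv 47: drop; pos0(id22) recv 88: fwd
After round 1: 3 messages still in flight

Answer: 3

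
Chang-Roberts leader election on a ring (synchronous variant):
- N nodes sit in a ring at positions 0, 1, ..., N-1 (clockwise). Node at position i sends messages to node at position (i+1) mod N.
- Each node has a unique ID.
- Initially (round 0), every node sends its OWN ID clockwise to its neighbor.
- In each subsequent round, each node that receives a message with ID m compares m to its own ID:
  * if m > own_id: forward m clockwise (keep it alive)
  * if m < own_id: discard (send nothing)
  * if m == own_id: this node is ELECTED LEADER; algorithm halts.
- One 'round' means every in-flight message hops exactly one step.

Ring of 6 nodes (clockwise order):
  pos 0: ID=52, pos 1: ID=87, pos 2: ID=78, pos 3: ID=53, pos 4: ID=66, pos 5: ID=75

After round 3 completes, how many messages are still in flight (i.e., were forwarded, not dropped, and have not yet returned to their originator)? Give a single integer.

Round 1: pos1(id87) recv 52: drop; pos2(id78) recv 87: fwd; pos3(id53) recv 78: fwd; pos4(id66) recv 53: drop; pos5(id75) recv 66: drop; pos0(id52) recv 75: fwd
Round 2: pos3(id53) recv 87: fwd; pos4(id66) recv 78: fwd; pos1(id87) recv 75: drop
Round 3: pos4(id66) recv 87: fwd; pos5(id75) recv 78: fwd
After round 3: 2 messages still in flight

Answer: 2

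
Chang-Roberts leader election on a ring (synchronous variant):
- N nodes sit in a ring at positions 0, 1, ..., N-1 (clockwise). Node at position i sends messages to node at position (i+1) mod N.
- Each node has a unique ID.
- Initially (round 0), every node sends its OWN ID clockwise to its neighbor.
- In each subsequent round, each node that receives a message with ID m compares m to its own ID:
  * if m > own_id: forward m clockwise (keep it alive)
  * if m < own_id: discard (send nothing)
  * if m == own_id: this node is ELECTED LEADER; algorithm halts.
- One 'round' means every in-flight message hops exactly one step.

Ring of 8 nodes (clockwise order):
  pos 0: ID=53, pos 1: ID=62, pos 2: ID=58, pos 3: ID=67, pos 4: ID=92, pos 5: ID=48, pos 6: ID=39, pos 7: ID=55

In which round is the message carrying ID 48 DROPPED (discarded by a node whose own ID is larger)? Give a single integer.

Round 1: pos1(id62) recv 53: drop; pos2(id58) recv 62: fwd; pos3(id67) recv 58: drop; pos4(id92) recv 67: drop; pos5(id48) recv 92: fwd; pos6(id39) recv 48: fwd; pos7(id55) recv 39: drop; pos0(id53) recv 55: fwd
Round 2: pos3(id67) recv 62: drop; pos6(id39) recv 92: fwd; pos7(id55) recv 48: drop; pos1(id62) recv 55: drop
Round 3: pos7(id55) recv 92: fwd
Round 4: pos0(id53) recv 92: fwd
Round 5: pos1(id62) recv 92: fwd
Round 6: pos2(id58) recv 92: fwd
Round 7: pos3(id67) recv 92: fwd
Round 8: pos4(id92) recv 92: ELECTED
Message ID 48 originates at pos 5; dropped at pos 7 in round 2

Answer: 2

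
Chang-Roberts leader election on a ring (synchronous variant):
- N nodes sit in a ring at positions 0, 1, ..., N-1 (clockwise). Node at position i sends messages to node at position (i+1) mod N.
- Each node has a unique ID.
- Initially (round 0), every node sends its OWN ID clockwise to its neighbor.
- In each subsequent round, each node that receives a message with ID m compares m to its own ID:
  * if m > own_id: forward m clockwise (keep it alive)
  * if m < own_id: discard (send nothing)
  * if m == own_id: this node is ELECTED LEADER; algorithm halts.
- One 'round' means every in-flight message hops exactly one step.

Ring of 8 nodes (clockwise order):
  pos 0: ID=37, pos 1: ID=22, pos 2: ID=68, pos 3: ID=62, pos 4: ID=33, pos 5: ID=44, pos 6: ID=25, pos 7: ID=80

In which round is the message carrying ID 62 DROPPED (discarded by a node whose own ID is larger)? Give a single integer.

Round 1: pos1(id22) recv 37: fwd; pos2(id68) recv 22: drop; pos3(id62) recv 68: fwd; pos4(id33) recv 62: fwd; pos5(id44) recv 33: drop; pos6(id25) recv 44: fwd; pos7(id80) recv 25: drop; pos0(id37) recv 80: fwd
Round 2: pos2(id68) recv 37: drop; pos4(id33) recv 68: fwd; pos5(id44) recv 62: fwd; pos7(id80) recv 44: drop; pos1(id22) recv 80: fwd
Round 3: pos5(id44) recv 68: fwd; pos6(id25) recv 62: fwd; pos2(id68) recv 80: fwd
Round 4: pos6(id25) recv 68: fwd; pos7(id80) recv 62: drop; pos3(id62) recv 80: fwd
Round 5: pos7(id80) recv 68: drop; pos4(id33) recv 80: fwd
Round 6: pos5(id44) recv 80: fwd
Round 7: pos6(id25) recv 80: fwd
Round 8: pos7(id80) recv 80: ELECTED
Message ID 62 originates at pos 3; dropped at pos 7 in round 4

Answer: 4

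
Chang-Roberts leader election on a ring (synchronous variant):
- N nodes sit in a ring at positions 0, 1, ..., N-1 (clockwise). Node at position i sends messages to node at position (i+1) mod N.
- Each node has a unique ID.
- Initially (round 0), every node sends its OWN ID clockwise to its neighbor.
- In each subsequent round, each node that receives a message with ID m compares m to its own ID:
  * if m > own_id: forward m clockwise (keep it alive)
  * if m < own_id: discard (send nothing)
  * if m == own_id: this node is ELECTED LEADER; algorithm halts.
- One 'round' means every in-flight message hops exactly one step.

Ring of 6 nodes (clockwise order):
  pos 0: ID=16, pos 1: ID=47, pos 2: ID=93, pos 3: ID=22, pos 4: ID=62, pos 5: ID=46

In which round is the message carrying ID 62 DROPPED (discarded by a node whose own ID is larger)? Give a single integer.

Round 1: pos1(id47) recv 16: drop; pos2(id93) recv 47: drop; pos3(id22) recv 93: fwd; pos4(id62) recv 22: drop; pos5(id46) recv 62: fwd; pos0(id16) recv 46: fwd
Round 2: pos4(id62) recv 93: fwd; pos0(id16) recv 62: fwd; pos1(id47) recv 46: drop
Round 3: pos5(id46) recv 93: fwd; pos1(id47) recv 62: fwd
Round 4: pos0(id16) recv 93: fwd; pos2(id93) recv 62: drop
Round 5: pos1(id47) recv 93: fwd
Round 6: pos2(id93) recv 93: ELECTED
Message ID 62 originates at pos 4; dropped at pos 2 in round 4

Answer: 4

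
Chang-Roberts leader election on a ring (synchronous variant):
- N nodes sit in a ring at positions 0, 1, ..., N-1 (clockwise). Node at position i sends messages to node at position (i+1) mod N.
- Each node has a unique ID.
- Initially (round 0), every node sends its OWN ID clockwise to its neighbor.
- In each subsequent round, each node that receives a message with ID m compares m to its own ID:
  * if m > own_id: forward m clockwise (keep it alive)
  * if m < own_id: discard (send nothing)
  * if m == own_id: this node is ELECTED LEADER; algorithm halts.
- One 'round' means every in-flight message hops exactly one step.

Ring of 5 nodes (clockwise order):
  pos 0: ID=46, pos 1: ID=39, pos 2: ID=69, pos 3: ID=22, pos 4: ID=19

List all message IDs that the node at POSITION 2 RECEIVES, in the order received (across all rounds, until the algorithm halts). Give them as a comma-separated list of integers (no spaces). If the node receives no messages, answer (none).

Answer: 39,46,69

Derivation:
Round 1: pos1(id39) recv 46: fwd; pos2(id69) recv 39: drop; pos3(id22) recv 69: fwd; pos4(id19) recv 22: fwd; pos0(id46) recv 19: drop
Round 2: pos2(id69) recv 46: drop; pos4(id19) recv 69: fwd; pos0(id46) recv 22: drop
Round 3: pos0(id46) recv 69: fwd
Round 4: pos1(id39) recv 69: fwd
Round 5: pos2(id69) recv 69: ELECTED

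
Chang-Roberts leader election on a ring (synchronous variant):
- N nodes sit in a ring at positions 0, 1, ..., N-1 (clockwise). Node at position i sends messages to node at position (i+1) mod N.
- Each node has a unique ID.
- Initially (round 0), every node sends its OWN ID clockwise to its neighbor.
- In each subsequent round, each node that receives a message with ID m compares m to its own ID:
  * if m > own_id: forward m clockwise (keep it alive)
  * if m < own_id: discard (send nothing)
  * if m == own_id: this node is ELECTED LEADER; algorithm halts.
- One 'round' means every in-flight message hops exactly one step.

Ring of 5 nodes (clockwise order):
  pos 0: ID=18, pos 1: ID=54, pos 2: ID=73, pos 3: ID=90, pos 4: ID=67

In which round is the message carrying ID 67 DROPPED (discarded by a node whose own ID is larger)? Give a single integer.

Answer: 3

Derivation:
Round 1: pos1(id54) recv 18: drop; pos2(id73) recv 54: drop; pos3(id90) recv 73: drop; pos4(id67) recv 90: fwd; pos0(id18) recv 67: fwd
Round 2: pos0(id18) recv 90: fwd; pos1(id54) recv 67: fwd
Round 3: pos1(id54) recv 90: fwd; pos2(id73) recv 67: drop
Round 4: pos2(id73) recv 90: fwd
Round 5: pos3(id90) recv 90: ELECTED
Message ID 67 originates at pos 4; dropped at pos 2 in round 3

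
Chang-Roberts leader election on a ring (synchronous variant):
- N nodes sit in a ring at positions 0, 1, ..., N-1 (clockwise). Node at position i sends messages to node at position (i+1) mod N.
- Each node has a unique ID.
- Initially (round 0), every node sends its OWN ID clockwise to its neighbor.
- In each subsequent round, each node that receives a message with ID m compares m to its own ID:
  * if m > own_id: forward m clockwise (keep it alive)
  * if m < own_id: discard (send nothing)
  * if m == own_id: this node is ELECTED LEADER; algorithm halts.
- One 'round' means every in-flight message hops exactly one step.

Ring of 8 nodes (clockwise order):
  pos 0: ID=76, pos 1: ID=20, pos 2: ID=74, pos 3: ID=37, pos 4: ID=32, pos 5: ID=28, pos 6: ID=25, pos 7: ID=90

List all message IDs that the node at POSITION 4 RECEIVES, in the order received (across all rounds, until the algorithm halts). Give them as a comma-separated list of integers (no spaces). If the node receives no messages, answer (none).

Round 1: pos1(id20) recv 76: fwd; pos2(id74) recv 20: drop; pos3(id37) recv 74: fwd; pos4(id32) recv 37: fwd; pos5(id28) recv 32: fwd; pos6(id25) recv 28: fwd; pos7(id90) recv 25: drop; pos0(id76) recv 90: fwd
Round 2: pos2(id74) recv 76: fwd; pos4(id32) recv 74: fwd; pos5(id28) recv 37: fwd; pos6(id25) recv 32: fwd; pos7(id90) recv 28: drop; pos1(id20) recv 90: fwd
Round 3: pos3(id37) recv 76: fwd; pos5(id28) recv 74: fwd; pos6(id25) recv 37: fwd; pos7(id90) recv 32: drop; pos2(id74) recv 90: fwd
Round 4: pos4(id32) recv 76: fwd; pos6(id25) recv 74: fwd; pos7(id90) recv 37: drop; pos3(id37) recv 90: fwd
Round 5: pos5(id28) recv 76: fwd; pos7(id90) recv 74: drop; pos4(id32) recv 90: fwd
Round 6: pos6(id25) recv 76: fwd; pos5(id28) recv 90: fwd
Round 7: pos7(id90) recv 76: drop; pos6(id25) recv 90: fwd
Round 8: pos7(id90) recv 90: ELECTED

Answer: 37,74,76,90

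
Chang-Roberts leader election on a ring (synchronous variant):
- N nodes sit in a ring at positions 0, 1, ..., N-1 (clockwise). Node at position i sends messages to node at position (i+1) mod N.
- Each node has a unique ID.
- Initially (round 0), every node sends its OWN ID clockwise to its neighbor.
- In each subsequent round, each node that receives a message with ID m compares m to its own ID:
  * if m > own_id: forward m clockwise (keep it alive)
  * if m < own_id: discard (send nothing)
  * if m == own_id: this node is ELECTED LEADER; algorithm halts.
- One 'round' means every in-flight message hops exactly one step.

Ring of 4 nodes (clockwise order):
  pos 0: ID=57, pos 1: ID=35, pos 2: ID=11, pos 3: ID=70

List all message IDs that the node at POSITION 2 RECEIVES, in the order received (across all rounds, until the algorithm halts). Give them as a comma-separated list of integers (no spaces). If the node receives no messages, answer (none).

Round 1: pos1(id35) recv 57: fwd; pos2(id11) recv 35: fwd; pos3(id70) recv 11: drop; pos0(id57) recv 70: fwd
Round 2: pos2(id11) recv 57: fwd; pos3(id70) recv 35: drop; pos1(id35) recv 70: fwd
Round 3: pos3(id70) recv 57: drop; pos2(id11) recv 70: fwd
Round 4: pos3(id70) recv 70: ELECTED

Answer: 35,57,70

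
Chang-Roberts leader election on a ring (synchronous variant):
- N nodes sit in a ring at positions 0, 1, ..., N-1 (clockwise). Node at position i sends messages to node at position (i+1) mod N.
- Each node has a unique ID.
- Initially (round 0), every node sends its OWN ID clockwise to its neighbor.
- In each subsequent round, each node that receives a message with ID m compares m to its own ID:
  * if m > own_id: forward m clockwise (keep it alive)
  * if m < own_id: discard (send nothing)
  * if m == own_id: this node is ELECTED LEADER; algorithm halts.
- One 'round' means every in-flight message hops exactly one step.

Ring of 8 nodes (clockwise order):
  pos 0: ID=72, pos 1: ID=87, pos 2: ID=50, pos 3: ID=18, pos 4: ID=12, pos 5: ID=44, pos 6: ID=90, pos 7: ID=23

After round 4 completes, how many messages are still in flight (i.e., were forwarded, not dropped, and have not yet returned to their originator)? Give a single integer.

Round 1: pos1(id87) recv 72: drop; pos2(id50) recv 87: fwd; pos3(id18) recv 50: fwd; pos4(id12) recv 18: fwd; pos5(id44) recv 12: drop; pos6(id90) recv 44: drop; pos7(id23) recv 90: fwd; pos0(id72) recv 23: drop
Round 2: pos3(id18) recv 87: fwd; pos4(id12) recv 50: fwd; pos5(id44) recv 18: drop; pos0(id72) recv 90: fwd
Round 3: pos4(id12) recv 87: fwd; pos5(id44) recv 50: fwd; pos1(id87) recv 90: fwd
Round 4: pos5(id44) recv 87: fwd; pos6(id90) recv 50: drop; pos2(id50) recv 90: fwd
After round 4: 2 messages still in flight

Answer: 2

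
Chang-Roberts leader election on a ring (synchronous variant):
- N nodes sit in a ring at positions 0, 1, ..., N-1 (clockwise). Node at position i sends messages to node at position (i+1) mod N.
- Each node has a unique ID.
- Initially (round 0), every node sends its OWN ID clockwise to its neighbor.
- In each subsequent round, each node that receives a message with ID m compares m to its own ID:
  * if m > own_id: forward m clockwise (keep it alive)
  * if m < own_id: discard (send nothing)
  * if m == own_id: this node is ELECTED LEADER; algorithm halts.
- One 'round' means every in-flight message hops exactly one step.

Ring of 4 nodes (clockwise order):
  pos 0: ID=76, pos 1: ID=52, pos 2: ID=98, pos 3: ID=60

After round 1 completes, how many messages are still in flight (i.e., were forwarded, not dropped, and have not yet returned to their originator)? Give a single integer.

Round 1: pos1(id52) recv 76: fwd; pos2(id98) recv 52: drop; pos3(id60) recv 98: fwd; pos0(id76) recv 60: drop
After round 1: 2 messages still in flight

Answer: 2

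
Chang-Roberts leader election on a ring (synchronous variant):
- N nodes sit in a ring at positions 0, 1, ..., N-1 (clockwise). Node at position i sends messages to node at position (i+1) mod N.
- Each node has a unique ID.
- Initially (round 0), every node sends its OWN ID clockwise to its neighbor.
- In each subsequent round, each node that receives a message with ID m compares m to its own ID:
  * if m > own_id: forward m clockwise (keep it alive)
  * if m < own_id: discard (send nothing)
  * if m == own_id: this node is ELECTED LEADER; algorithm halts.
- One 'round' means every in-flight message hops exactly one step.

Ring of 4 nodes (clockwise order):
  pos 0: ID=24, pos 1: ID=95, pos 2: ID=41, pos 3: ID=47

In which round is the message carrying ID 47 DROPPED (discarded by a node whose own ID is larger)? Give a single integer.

Answer: 2

Derivation:
Round 1: pos1(id95) recv 24: drop; pos2(id41) recv 95: fwd; pos3(id47) recv 41: drop; pos0(id24) recv 47: fwd
Round 2: pos3(id47) recv 95: fwd; pos1(id95) recv 47: drop
Round 3: pos0(id24) recv 95: fwd
Round 4: pos1(id95) recv 95: ELECTED
Message ID 47 originates at pos 3; dropped at pos 1 in round 2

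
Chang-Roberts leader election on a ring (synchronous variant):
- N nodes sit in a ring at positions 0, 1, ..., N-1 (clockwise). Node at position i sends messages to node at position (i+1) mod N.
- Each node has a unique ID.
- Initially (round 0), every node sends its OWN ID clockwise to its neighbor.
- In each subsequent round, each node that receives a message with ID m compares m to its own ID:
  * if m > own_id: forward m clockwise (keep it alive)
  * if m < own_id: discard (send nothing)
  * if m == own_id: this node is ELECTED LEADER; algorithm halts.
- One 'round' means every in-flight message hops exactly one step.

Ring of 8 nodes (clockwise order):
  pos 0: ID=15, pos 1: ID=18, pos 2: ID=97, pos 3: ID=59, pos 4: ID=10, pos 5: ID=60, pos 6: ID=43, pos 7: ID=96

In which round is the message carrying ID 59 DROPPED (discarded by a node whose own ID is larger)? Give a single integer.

Answer: 2

Derivation:
Round 1: pos1(id18) recv 15: drop; pos2(id97) recv 18: drop; pos3(id59) recv 97: fwd; pos4(id10) recv 59: fwd; pos5(id60) recv 10: drop; pos6(id43) recv 60: fwd; pos7(id96) recv 43: drop; pos0(id15) recv 96: fwd
Round 2: pos4(id10) recv 97: fwd; pos5(id60) recv 59: drop; pos7(id96) recv 60: drop; pos1(id18) recv 96: fwd
Round 3: pos5(id60) recv 97: fwd; pos2(id97) recv 96: drop
Round 4: pos6(id43) recv 97: fwd
Round 5: pos7(id96) recv 97: fwd
Round 6: pos0(id15) recv 97: fwd
Round 7: pos1(id18) recv 97: fwd
Round 8: pos2(id97) recv 97: ELECTED
Message ID 59 originates at pos 3; dropped at pos 5 in round 2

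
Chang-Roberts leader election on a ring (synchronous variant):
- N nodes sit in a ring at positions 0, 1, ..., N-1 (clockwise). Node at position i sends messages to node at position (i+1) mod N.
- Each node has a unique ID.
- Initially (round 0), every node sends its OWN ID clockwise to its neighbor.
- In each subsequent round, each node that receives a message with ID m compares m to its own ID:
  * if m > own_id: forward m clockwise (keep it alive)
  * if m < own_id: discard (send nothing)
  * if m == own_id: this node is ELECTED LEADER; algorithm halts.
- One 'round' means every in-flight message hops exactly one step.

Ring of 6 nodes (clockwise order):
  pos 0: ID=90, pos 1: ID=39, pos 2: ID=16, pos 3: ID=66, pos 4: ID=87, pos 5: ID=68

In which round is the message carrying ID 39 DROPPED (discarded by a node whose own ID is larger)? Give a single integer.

Answer: 2

Derivation:
Round 1: pos1(id39) recv 90: fwd; pos2(id16) recv 39: fwd; pos3(id66) recv 16: drop; pos4(id87) recv 66: drop; pos5(id68) recv 87: fwd; pos0(id90) recv 68: drop
Round 2: pos2(id16) recv 90: fwd; pos3(id66) recv 39: drop; pos0(id90) recv 87: drop
Round 3: pos3(id66) recv 90: fwd
Round 4: pos4(id87) recv 90: fwd
Round 5: pos5(id68) recv 90: fwd
Round 6: pos0(id90) recv 90: ELECTED
Message ID 39 originates at pos 1; dropped at pos 3 in round 2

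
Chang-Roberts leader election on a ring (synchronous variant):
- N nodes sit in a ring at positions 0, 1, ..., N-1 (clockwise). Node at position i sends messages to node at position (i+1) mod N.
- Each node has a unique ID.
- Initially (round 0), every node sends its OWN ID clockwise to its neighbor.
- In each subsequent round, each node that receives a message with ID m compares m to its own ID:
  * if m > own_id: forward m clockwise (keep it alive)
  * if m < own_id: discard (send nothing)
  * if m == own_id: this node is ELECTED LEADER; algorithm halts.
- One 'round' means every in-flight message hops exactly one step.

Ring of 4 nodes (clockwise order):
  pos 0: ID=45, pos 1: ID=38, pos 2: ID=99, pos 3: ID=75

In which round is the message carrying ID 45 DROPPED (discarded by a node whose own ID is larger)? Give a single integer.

Answer: 2

Derivation:
Round 1: pos1(id38) recv 45: fwd; pos2(id99) recv 38: drop; pos3(id75) recv 99: fwd; pos0(id45) recv 75: fwd
Round 2: pos2(id99) recv 45: drop; pos0(id45) recv 99: fwd; pos1(id38) recv 75: fwd
Round 3: pos1(id38) recv 99: fwd; pos2(id99) recv 75: drop
Round 4: pos2(id99) recv 99: ELECTED
Message ID 45 originates at pos 0; dropped at pos 2 in round 2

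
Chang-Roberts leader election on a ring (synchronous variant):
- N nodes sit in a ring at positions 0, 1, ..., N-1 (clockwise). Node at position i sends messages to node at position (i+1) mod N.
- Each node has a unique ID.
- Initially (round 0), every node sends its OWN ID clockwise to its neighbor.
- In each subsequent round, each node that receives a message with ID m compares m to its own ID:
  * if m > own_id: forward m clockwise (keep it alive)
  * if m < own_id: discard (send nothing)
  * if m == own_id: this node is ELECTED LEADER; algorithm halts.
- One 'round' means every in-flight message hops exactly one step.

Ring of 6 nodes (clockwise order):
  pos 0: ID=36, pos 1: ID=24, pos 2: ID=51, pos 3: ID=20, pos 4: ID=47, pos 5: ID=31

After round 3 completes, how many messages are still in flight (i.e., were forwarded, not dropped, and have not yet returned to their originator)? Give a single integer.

Round 1: pos1(id24) recv 36: fwd; pos2(id51) recv 24: drop; pos3(id20) recv 51: fwd; pos4(id47) recv 20: drop; pos5(id31) recv 47: fwd; pos0(id36) recv 31: drop
Round 2: pos2(id51) recv 36: drop; pos4(id47) recv 51: fwd; pos0(id36) recv 47: fwd
Round 3: pos5(id31) recv 51: fwd; pos1(id24) recv 47: fwd
After round 3: 2 messages still in flight

Answer: 2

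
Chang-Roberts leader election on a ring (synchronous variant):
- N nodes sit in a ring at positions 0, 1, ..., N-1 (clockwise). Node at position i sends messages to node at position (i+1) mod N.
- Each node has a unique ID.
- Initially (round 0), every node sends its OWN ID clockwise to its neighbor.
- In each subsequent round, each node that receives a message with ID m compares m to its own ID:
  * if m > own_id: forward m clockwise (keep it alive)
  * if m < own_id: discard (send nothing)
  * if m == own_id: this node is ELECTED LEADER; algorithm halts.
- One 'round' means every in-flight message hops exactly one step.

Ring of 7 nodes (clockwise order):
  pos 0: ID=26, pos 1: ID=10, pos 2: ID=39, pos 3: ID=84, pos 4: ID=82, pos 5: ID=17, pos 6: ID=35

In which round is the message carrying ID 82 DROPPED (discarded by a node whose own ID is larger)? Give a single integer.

Round 1: pos1(id10) recv 26: fwd; pos2(id39) recv 10: drop; pos3(id84) recv 39: drop; pos4(id82) recv 84: fwd; pos5(id17) recv 82: fwd; pos6(id35) recv 17: drop; pos0(id26) recv 35: fwd
Round 2: pos2(id39) recv 26: drop; pos5(id17) recv 84: fwd; pos6(id35) recv 82: fwd; pos1(id10) recv 35: fwd
Round 3: pos6(id35) recv 84: fwd; pos0(id26) recv 82: fwd; pos2(id39) recv 35: drop
Round 4: pos0(id26) recv 84: fwd; pos1(id10) recv 82: fwd
Round 5: pos1(id10) recv 84: fwd; pos2(id39) recv 82: fwd
Round 6: pos2(id39) recv 84: fwd; pos3(id84) recv 82: drop
Round 7: pos3(id84) recv 84: ELECTED
Message ID 82 originates at pos 4; dropped at pos 3 in round 6

Answer: 6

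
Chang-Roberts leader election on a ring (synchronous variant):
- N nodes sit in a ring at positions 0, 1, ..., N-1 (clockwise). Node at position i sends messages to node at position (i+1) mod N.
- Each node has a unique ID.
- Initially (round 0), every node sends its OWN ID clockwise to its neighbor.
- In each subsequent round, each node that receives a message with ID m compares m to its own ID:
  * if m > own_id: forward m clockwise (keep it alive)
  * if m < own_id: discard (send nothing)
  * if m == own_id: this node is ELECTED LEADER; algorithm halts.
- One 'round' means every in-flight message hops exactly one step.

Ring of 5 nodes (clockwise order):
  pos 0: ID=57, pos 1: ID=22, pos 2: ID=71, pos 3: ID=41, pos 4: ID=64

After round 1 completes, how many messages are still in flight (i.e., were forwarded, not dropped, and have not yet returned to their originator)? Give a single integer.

Answer: 3

Derivation:
Round 1: pos1(id22) recv 57: fwd; pos2(id71) recv 22: drop; pos3(id41) recv 71: fwd; pos4(id64) recv 41: drop; pos0(id57) recv 64: fwd
After round 1: 3 messages still in flight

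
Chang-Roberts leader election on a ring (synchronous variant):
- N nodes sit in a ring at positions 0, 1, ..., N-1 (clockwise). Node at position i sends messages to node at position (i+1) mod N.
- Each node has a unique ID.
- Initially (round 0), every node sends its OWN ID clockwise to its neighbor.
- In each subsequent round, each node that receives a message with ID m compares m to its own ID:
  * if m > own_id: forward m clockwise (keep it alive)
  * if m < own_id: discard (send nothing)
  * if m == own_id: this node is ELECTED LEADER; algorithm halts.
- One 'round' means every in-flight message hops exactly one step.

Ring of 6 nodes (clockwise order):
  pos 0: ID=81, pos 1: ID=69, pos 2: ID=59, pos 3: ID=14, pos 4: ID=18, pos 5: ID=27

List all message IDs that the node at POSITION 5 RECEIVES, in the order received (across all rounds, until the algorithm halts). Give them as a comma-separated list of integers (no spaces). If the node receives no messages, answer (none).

Round 1: pos1(id69) recv 81: fwd; pos2(id59) recv 69: fwd; pos3(id14) recv 59: fwd; pos4(id18) recv 14: drop; pos5(id27) recv 18: drop; pos0(id81) recv 27: drop
Round 2: pos2(id59) recv 81: fwd; pos3(id14) recv 69: fwd; pos4(id18) recv 59: fwd
Round 3: pos3(id14) recv 81: fwd; pos4(id18) recv 69: fwd; pos5(id27) recv 59: fwd
Round 4: pos4(id18) recv 81: fwd; pos5(id27) recv 69: fwd; pos0(id81) recv 59: drop
Round 5: pos5(id27) recv 81: fwd; pos0(id81) recv 69: drop
Round 6: pos0(id81) recv 81: ELECTED

Answer: 18,59,69,81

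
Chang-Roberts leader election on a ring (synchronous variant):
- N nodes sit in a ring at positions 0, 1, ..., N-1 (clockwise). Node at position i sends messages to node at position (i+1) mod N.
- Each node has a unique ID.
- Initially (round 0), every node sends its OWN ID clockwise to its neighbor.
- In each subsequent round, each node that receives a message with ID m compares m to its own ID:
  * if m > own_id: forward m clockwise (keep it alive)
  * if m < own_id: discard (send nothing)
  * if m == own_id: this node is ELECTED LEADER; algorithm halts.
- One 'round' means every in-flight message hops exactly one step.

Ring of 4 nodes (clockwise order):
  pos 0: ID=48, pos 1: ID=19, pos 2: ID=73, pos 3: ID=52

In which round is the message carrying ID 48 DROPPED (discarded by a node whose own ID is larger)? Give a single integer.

Answer: 2

Derivation:
Round 1: pos1(id19) recv 48: fwd; pos2(id73) recv 19: drop; pos3(id52) recv 73: fwd; pos0(id48) recv 52: fwd
Round 2: pos2(id73) recv 48: drop; pos0(id48) recv 73: fwd; pos1(id19) recv 52: fwd
Round 3: pos1(id19) recv 73: fwd; pos2(id73) recv 52: drop
Round 4: pos2(id73) recv 73: ELECTED
Message ID 48 originates at pos 0; dropped at pos 2 in round 2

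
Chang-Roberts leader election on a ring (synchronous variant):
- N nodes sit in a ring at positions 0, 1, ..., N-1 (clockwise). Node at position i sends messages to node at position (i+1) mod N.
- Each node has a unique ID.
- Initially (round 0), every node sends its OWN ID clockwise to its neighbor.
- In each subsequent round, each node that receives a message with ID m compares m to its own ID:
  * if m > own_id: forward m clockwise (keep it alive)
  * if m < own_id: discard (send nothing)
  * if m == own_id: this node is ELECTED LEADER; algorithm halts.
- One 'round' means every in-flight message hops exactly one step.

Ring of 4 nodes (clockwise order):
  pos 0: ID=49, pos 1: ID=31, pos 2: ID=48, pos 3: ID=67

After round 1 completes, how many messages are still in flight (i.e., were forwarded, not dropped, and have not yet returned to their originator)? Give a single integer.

Round 1: pos1(id31) recv 49: fwd; pos2(id48) recv 31: drop; pos3(id67) recv 48: drop; pos0(id49) recv 67: fwd
After round 1: 2 messages still in flight

Answer: 2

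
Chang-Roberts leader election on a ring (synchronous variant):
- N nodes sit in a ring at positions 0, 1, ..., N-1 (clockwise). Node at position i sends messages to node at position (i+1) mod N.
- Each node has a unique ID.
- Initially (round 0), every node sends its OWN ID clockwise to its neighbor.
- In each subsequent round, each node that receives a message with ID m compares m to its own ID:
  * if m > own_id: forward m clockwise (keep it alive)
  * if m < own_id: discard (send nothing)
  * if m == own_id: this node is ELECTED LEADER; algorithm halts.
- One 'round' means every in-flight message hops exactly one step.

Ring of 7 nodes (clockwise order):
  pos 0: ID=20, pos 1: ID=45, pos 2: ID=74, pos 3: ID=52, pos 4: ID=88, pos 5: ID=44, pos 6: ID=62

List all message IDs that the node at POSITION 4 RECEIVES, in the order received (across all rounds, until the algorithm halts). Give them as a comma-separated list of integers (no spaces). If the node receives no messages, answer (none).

Answer: 52,74,88

Derivation:
Round 1: pos1(id45) recv 20: drop; pos2(id74) recv 45: drop; pos3(id52) recv 74: fwd; pos4(id88) recv 52: drop; pos5(id44) recv 88: fwd; pos6(id62) recv 44: drop; pos0(id20) recv 62: fwd
Round 2: pos4(id88) recv 74: drop; pos6(id62) recv 88: fwd; pos1(id45) recv 62: fwd
Round 3: pos0(id20) recv 88: fwd; pos2(id74) recv 62: drop
Round 4: pos1(id45) recv 88: fwd
Round 5: pos2(id74) recv 88: fwd
Round 6: pos3(id52) recv 88: fwd
Round 7: pos4(id88) recv 88: ELECTED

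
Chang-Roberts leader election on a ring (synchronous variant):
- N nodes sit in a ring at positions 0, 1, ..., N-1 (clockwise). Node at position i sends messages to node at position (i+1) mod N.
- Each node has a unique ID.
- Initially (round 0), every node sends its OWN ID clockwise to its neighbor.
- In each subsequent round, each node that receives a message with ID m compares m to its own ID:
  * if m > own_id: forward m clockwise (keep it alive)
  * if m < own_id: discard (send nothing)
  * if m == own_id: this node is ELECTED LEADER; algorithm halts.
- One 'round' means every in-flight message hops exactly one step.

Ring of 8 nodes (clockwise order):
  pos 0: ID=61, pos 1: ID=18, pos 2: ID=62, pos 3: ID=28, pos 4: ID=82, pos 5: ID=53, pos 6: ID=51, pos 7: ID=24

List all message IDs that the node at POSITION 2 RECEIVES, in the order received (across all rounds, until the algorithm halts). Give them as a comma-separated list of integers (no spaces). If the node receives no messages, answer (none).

Round 1: pos1(id18) recv 61: fwd; pos2(id62) recv 18: drop; pos3(id28) recv 62: fwd; pos4(id82) recv 28: drop; pos5(id53) recv 82: fwd; pos6(id51) recv 53: fwd; pos7(id24) recv 51: fwd; pos0(id61) recv 24: drop
Round 2: pos2(id62) recv 61: drop; pos4(id82) recv 62: drop; pos6(id51) recv 82: fwd; pos7(id24) recv 53: fwd; pos0(id61) recv 51: drop
Round 3: pos7(id24) recv 82: fwd; pos0(id61) recv 53: drop
Round 4: pos0(id61) recv 82: fwd
Round 5: pos1(id18) recv 82: fwd
Round 6: pos2(id62) recv 82: fwd
Round 7: pos3(id28) recv 82: fwd
Round 8: pos4(id82) recv 82: ELECTED

Answer: 18,61,82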